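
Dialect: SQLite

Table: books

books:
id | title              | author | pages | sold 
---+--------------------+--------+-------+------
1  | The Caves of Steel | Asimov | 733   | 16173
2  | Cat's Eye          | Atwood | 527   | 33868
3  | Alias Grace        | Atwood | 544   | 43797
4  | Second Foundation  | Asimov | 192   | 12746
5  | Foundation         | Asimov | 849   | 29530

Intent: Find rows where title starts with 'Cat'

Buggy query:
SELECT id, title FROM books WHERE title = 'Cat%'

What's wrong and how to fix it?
Bug: '=' compares the literal string including the % character; pattern matching needs LIKE

Fix: Use LIKE for wildcard pattern matching

Corrected query:
SELECT id, title FROM books WHERE title LIKE 'Cat%'

Result:
id | title    
---+----------
2  | Cat's Eye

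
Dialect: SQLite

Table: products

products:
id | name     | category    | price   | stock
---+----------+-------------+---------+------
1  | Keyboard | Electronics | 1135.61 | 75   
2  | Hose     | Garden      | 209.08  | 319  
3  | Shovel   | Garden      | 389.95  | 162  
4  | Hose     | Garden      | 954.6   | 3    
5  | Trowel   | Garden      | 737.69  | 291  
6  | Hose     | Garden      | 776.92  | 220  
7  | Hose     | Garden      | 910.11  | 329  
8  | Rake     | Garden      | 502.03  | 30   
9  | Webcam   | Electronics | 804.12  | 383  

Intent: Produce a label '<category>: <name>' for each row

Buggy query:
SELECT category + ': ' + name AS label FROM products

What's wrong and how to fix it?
Bug: SQLite uses || for string concatenation; + coerces text to numbers (yielding 0)

Fix: Use the || operator for string concatenation

Corrected query:
SELECT category || ': ' || name AS label FROM products

Result:
label                
---------------------
Electronics: Keyboard
Garden: Hose         
Garden: Shovel       
Garden: Hose         
Garden: Trowel       
Garden: Hose         
Garden: Hose         
Garden: Rake         
Electronics: Webcam  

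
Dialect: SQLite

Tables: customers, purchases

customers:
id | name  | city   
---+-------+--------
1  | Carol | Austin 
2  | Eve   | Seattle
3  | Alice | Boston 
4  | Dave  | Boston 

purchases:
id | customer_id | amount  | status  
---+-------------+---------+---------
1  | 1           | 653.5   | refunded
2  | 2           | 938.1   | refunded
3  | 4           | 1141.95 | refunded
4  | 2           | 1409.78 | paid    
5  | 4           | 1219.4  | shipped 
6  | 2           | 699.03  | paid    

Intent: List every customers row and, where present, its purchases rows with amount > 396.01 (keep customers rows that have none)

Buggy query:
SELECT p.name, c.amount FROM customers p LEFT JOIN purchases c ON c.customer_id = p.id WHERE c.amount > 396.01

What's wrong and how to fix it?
Bug: Filtering c.amount in WHERE discards the NULL rows produced by LEFT JOIN, turning it into an inner join

Fix: Put 'c.amount > 396.01' in the JOIN's ON clause instead of WHERE

Corrected query:
SELECT p.name, c.amount FROM customers p LEFT JOIN purchases c ON c.customer_id = p.id AND c.amount > 396.01

Result:
name  | amount 
------+--------
Carol | 653.5  
Eve   | 699.03 
Eve   | 938.1  
Eve   | 1409.78
Alice | NULL   
Dave  | 1141.95
Dave  | 1219.4 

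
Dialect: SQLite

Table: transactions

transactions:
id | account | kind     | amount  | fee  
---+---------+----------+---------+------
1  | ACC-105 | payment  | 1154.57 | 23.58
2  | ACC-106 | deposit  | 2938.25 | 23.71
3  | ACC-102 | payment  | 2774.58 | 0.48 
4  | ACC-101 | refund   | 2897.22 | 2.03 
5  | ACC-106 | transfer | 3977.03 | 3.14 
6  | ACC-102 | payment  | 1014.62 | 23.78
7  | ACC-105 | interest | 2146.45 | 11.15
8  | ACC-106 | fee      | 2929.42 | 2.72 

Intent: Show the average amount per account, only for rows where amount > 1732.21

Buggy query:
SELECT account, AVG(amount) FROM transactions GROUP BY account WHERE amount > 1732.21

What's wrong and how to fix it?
Bug: Row-level WHERE must come before GROUP BY in the clause order

Fix: Move the WHERE clause before GROUP BY

Corrected query:
SELECT account, AVG(amount) FROM transactions WHERE amount > 1732.21 GROUP BY account

Result:
account | AVG(amount)
--------+------------
ACC-101 | 2897.22    
ACC-102 | 2774.58    
ACC-105 | 2146.45    
ACC-106 | 3281.566667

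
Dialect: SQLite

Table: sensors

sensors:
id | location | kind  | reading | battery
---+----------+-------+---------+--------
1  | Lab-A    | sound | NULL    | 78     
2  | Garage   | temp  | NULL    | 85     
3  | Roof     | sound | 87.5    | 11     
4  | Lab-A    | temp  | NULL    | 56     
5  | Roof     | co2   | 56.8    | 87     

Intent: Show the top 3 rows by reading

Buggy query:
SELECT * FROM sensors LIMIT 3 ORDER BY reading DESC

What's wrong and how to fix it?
Bug: LIMIT must come after ORDER BY

Fix: Swap the clauses: ORDER BY first, then LIMIT

Corrected query:
SELECT * FROM sensors ORDER BY reading DESC LIMIT 3

Result:
id | location | kind  | reading | battery
---+----------+-------+---------+--------
3  | Roof     | sound | 87.5    | 11     
5  | Roof     | co2   | 56.8    | 87     
1  | Lab-A    | sound | NULL    | 78     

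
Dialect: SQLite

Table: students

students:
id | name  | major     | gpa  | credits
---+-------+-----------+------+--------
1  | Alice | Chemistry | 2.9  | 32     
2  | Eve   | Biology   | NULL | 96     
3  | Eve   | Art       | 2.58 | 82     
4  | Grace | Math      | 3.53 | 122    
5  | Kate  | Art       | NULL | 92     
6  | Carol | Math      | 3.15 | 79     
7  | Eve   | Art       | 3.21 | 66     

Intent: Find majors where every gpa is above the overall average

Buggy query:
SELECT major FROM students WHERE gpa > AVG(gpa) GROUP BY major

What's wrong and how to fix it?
Bug: AVG() is an aggregate; it can't sit directly in WHERE

Fix: Use a subquery for AVG and a HAVING MIN(...) filter so the condition holds for every row in the group

Corrected query:
SELECT major FROM students GROUP BY major HAVING MIN(gpa) > (SELECT AVG(gpa) FROM students)

Result:
major
-----
Math 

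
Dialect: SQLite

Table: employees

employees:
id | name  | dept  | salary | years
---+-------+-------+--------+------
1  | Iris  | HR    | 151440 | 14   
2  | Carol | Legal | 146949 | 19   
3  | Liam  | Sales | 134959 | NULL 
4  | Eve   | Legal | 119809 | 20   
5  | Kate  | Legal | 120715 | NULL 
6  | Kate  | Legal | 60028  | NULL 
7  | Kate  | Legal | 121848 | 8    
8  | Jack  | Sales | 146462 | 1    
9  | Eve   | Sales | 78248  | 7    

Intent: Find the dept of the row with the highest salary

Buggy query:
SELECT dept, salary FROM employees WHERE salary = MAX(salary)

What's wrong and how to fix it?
Bug: MAX(salary) is an aggregate and cannot be used directly in WHERE

Fix: Use a subquery: WHERE salary = (SELECT MAX(salary) FROM employees)

Corrected query:
SELECT dept, salary FROM employees WHERE salary = (SELECT MAX(salary) FROM employees)

Result:
dept | salary
-----+-------
HR   | 151440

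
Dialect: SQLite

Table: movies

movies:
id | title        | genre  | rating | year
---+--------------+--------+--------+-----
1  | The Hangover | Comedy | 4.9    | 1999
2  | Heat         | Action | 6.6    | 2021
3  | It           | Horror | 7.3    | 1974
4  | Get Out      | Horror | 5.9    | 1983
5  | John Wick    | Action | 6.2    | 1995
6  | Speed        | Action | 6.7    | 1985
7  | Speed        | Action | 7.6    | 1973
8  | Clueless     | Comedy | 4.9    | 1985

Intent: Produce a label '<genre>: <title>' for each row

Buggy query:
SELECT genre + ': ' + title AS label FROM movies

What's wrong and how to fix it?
Bug: '+' is numeric addition; on text columns SQLite converts them to 0 instead of concatenating

Fix: Use the || operator for string concatenation

Corrected query:
SELECT genre || ': ' || title AS label FROM movies

Result:
label               
--------------------
Comedy: The Hangover
Action: Heat        
Horror: It          
Horror: Get Out     
Action: John Wick   
Action: Speed       
Action: Speed       
Comedy: Clueless    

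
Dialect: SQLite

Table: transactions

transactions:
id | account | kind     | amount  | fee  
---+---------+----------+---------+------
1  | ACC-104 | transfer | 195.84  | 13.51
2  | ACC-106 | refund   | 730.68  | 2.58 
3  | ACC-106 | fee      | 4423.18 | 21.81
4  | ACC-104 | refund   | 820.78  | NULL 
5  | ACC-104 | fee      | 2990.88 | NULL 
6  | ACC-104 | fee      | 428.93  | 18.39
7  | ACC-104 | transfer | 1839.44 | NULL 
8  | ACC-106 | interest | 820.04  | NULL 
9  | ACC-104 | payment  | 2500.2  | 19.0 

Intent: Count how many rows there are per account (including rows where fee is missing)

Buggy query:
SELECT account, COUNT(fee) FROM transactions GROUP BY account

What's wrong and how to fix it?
Bug: COUNT(column) counts non-NULL values only; rows with NULL fee aren't counted

Fix: Replace COUNT(fee) with COUNT(*)

Corrected query:
SELECT account, COUNT(*) FROM transactions GROUP BY account

Result:
account | COUNT(*)
--------+---------
ACC-104 | 6       
ACC-106 | 3       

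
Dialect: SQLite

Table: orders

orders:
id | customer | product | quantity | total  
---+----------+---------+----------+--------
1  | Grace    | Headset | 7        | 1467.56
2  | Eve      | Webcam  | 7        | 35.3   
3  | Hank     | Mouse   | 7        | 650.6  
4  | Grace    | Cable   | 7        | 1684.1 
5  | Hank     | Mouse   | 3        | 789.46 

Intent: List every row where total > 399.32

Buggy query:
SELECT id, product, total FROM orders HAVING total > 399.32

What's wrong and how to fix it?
Bug: HAVING filters the output of aggregation, but this query has no GROUP BY and no aggregate functions, so SQLite rejects it (HAVING clause on a non-aggregate query); the condition here is per row

Fix: Replace HAVING with WHERE since the condition applies to individual rows

Corrected query:
SELECT id, product, total FROM orders WHERE total > 399.32

Result:
id | product | total  
---+---------+--------
1  | Headset | 1467.56
3  | Mouse   | 650.6  
4  | Cable   | 1684.1 
5  | Mouse   | 789.46 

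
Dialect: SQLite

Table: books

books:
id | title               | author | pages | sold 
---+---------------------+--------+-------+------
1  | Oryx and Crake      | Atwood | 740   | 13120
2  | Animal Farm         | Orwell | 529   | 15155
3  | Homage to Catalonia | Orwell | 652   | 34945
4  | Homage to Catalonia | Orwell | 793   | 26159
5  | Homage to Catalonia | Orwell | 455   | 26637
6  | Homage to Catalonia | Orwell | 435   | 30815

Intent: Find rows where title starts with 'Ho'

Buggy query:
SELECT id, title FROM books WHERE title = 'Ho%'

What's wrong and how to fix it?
Bug: Wildcards only work with LIKE; '=' treats '%' as a literal character

Fix: Use LIKE for wildcard pattern matching

Corrected query:
SELECT id, title FROM books WHERE title LIKE 'Ho%'

Result:
id | title              
---+--------------------
3  | Homage to Catalonia
4  | Homage to Catalonia
5  | Homage to Catalonia
6  | Homage to Catalonia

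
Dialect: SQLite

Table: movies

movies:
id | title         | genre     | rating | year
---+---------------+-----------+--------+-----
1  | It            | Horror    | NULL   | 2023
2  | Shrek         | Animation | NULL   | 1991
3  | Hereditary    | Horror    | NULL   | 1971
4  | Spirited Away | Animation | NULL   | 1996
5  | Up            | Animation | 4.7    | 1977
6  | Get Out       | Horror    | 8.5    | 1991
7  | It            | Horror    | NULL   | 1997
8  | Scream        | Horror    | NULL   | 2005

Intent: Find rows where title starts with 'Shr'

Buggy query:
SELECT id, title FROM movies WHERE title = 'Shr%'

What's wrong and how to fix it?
Bug: '=' compares the literal string including the % character; pattern matching needs LIKE

Fix: Replace '=' with LIKE so 'Shr%' is treated as a pattern

Corrected query:
SELECT id, title FROM movies WHERE title LIKE 'Shr%'

Result:
id | title
---+------
2  | Shrek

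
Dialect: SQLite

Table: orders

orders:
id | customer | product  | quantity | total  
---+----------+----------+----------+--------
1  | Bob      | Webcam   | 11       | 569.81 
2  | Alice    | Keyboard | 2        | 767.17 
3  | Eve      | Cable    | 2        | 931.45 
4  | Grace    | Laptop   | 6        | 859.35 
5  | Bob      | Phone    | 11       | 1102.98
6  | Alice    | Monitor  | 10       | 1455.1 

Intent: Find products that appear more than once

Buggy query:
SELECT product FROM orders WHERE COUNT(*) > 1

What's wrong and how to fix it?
Bug: WHERE can't reference COUNT(*); aggregates are computed after WHERE

Fix: Group first, then use HAVING for the count condition

Corrected query:
SELECT product FROM orders GROUP BY product HAVING COUNT(*) > 1

Result:
(no rows)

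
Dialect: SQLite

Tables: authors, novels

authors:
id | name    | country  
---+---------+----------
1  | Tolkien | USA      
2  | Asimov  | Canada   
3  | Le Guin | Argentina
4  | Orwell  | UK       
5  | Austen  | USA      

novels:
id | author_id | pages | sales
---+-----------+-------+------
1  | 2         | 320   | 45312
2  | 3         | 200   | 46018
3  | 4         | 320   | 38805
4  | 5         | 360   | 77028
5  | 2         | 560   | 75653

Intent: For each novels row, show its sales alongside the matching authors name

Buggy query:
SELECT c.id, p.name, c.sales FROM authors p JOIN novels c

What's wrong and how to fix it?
Bug: Missing join condition: each novels row is matched to all authors rows instead of just its own

Fix: Add ON c.author_id = p.id to the JOIN

Corrected query:
SELECT c.id, p.name, c.sales FROM authors p JOIN novels c ON c.author_id = p.id

Result:
id | name    | sales
---+---------+------
1  | Asimov  | 45312
2  | Le Guin | 46018
3  | Orwell  | 38805
4  | Austen  | 77028
5  | Asimov  | 75653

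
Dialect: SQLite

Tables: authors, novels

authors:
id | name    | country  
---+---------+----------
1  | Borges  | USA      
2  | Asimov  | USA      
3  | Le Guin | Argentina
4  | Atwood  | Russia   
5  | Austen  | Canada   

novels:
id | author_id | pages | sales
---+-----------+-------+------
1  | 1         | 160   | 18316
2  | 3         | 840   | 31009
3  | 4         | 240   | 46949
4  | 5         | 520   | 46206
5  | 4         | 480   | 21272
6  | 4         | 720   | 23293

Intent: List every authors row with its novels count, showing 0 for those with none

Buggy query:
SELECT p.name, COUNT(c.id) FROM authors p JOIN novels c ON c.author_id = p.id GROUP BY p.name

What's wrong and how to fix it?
Bug: An inner join excludes parents with zero children

Fix: Use LEFT JOIN so parents without children still appear (COUNT(c.id) gives 0)

Corrected query:
SELECT p.name, COUNT(c.id) FROM authors p LEFT JOIN novels c ON c.author_id = p.id GROUP BY p.name

Result:
name    | COUNT(c.id)
--------+------------
Asimov  | 0          
Atwood  | 3          
Austen  | 1          
Borges  | 1          
Le Guin | 1          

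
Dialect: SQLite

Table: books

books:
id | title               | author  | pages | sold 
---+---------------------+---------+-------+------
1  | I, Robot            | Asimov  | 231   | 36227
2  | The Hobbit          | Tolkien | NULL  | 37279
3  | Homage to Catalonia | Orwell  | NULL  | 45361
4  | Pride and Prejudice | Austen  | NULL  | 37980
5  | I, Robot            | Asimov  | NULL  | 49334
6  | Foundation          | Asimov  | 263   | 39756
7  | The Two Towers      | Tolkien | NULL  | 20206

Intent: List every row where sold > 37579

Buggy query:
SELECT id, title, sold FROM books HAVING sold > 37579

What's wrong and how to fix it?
Bug: HAVING filters the output of aggregation, but this query has no GROUP BY and no aggregate functions, so SQLite rejects it (HAVING clause on a non-aggregate query); the condition here is per row

Fix: Use WHERE for row-level filtering

Corrected query:
SELECT id, title, sold FROM books WHERE sold > 37579

Result:
id | title               | sold 
---+---------------------+------
3  | Homage to Catalonia | 45361
4  | Pride and Prejudice | 37980
5  | I, Robot            | 49334
6  | Foundation          | 39756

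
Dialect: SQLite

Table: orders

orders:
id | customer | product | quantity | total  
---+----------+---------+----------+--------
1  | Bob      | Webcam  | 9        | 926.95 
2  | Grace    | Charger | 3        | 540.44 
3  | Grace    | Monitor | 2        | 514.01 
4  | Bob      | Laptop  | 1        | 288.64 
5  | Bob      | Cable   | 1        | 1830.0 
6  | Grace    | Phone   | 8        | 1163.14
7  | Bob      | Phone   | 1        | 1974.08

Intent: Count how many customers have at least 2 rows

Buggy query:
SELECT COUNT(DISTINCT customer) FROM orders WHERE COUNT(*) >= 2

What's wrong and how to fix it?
Bug: COUNT(*) cannot appear in WHERE; the per-group count doesn't exist yet

Fix: Use a subquery that GROUPs and filters with HAVING, then count its rows

Corrected query:
SELECT COUNT(*) FROM (SELECT customer FROM orders GROUP BY customer HAVING COUNT(*) >= 2)

Result:
COUNT(*)
--------
2       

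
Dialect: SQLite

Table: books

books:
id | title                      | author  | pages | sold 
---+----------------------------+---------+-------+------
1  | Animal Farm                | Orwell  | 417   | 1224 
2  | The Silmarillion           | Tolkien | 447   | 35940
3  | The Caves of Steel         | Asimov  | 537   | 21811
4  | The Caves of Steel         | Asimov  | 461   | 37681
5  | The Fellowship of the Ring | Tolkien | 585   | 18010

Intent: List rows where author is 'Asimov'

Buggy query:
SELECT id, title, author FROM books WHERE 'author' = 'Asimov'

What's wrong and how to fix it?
Bug: 'author' in single quotes is a string literal, not the column; the comparison is literal-vs-literal and never true

Fix: Reference the column as author without single quotes

Corrected query:
SELECT id, title, author FROM books WHERE author = 'Asimov'

Result:
id | title              | author
---+--------------------+-------
3  | The Caves of Steel | Asimov
4  | The Caves of Steel | Asimov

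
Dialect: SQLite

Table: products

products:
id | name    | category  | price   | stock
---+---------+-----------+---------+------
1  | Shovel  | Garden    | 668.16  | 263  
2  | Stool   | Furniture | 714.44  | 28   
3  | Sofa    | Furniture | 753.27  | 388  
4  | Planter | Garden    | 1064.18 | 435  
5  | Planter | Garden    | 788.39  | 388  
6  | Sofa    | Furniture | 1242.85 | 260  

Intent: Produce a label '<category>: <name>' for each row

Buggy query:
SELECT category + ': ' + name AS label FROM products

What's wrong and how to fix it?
Bug: '+' is numeric addition; on text columns SQLite converts them to 0 instead of concatenating

Fix: Use the || operator for string concatenation

Corrected query:
SELECT category || ': ' || name AS label FROM products

Result:
label           
----------------
Garden: Shovel  
Furniture: Stool
Furniture: Sofa 
Garden: Planter 
Garden: Planter 
Furniture: Sofa 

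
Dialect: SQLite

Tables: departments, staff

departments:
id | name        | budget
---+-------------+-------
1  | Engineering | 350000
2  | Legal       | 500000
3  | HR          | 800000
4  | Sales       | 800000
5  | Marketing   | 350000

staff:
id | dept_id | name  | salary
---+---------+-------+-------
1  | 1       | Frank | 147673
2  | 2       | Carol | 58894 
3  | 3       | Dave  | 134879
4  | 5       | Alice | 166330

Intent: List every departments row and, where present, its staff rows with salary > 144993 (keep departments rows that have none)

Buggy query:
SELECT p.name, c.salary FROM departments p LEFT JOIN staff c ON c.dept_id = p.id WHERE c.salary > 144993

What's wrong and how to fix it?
Bug: A WHERE condition on the right-hand table after LEFT JOIN drops unmatched parents

Fix: Move the right-table condition into the ON clause so unmatched parents are kept

Corrected query:
SELECT p.name, c.salary FROM departments p LEFT JOIN staff c ON c.dept_id = p.id AND c.salary > 144993

Result:
name        | salary
------------+-------
Engineering | 147673
Legal       | NULL  
HR          | NULL  
Sales       | NULL  
Marketing   | 166330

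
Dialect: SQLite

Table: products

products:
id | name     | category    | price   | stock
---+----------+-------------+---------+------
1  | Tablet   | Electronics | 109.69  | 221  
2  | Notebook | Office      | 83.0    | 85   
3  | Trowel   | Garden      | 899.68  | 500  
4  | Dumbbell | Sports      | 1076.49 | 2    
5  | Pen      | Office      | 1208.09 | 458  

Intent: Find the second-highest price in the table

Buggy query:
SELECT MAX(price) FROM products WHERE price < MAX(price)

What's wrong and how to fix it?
Bug: The inner MAX is an aggregate inside WHERE, which is not allowed

Fix: Compute the overall MAX in a subquery, then take MAX of rows below it

Corrected query:
SELECT MAX(price) FROM products WHERE price < (SELECT MAX(price) FROM products)

Result:
MAX(price)
----------
1076.49   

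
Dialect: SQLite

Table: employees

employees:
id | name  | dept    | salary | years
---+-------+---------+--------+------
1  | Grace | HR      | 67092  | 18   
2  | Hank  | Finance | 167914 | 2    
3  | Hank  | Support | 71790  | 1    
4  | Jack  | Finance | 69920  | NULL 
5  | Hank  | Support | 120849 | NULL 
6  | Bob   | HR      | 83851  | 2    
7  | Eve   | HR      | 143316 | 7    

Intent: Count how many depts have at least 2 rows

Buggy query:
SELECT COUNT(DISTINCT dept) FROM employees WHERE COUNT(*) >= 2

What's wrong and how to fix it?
Bug: WHERE filters individual rows, not groups, so a group-level COUNT is invalid there

Fix: Use a subquery that GROUPs and filters with HAVING, then count its rows

Corrected query:
SELECT COUNT(*) FROM (SELECT dept FROM employees GROUP BY dept HAVING COUNT(*) >= 2)

Result:
COUNT(*)
--------
3       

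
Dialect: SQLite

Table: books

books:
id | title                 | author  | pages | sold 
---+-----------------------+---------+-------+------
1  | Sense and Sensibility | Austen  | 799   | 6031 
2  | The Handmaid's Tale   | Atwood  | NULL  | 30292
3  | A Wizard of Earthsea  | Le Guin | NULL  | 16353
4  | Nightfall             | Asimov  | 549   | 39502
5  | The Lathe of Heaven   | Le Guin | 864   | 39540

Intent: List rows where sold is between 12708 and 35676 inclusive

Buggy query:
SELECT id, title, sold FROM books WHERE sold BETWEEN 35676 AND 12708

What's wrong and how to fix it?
Bug: BETWEEN expects the lower bound first; with 35676 AND 12708 the range is empty

Fix: Write BETWEEN 12708 AND 35676

Corrected query:
SELECT id, title, sold FROM books WHERE sold BETWEEN 12708 AND 35676

Result:
id | title                | sold 
---+----------------------+------
2  | The Handmaid's Tale  | 30292
3  | A Wizard of Earthsea | 16353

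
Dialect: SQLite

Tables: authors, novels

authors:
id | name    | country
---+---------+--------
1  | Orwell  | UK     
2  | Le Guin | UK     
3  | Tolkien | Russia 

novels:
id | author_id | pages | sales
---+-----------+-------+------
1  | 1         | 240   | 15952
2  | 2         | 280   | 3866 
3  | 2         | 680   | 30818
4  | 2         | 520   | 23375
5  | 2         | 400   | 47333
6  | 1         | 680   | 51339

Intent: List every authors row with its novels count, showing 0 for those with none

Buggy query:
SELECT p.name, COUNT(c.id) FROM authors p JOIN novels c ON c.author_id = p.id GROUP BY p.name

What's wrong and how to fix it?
Bug: An inner join excludes parents with zero children

Fix: Use LEFT JOIN so parents without children still appear (COUNT(c.id) gives 0)

Corrected query:
SELECT p.name, COUNT(c.id) FROM authors p LEFT JOIN novels c ON c.author_id = p.id GROUP BY p.name

Result:
name    | COUNT(c.id)
--------+------------
Le Guin | 4          
Orwell  | 2          
Tolkien | 0          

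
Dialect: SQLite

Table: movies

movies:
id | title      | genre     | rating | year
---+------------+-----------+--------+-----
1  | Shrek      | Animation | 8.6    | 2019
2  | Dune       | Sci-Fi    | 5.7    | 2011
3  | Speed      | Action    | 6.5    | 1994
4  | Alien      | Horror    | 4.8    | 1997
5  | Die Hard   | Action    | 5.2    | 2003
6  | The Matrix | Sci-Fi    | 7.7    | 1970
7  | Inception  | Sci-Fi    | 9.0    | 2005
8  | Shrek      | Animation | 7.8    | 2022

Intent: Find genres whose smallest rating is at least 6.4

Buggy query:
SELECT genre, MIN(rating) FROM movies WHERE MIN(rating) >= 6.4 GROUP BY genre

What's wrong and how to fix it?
Bug: MIN() in WHERE is a misuse of aggregate

Fix: Use HAVING for the per-group MIN condition

Corrected query:
SELECT genre, MIN(rating) FROM movies GROUP BY genre HAVING MIN(rating) >= 6.4

Result:
genre     | MIN(rating)
----------+------------
Animation | 7.8        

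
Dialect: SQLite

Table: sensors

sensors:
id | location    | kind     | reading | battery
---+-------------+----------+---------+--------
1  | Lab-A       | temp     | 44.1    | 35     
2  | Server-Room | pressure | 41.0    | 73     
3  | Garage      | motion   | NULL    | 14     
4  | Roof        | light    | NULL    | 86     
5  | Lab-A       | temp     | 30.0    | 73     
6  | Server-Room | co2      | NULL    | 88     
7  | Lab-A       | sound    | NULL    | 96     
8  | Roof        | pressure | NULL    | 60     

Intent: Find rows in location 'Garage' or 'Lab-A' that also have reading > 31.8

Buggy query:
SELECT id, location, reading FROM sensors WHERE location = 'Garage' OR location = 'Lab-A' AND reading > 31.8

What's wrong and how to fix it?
Bug: Without parentheses, AND is evaluated before OR, so the reading filter only applies to the 'Lab-A' branch

Fix: Group the OR with parentheses (or use IN), then AND the threshold

Corrected query:
SELECT id, location, reading FROM sensors WHERE (location = 'Garage' OR location = 'Lab-A') AND reading > 31.8

Result:
id | location | reading
---+----------+--------
1  | Lab-A    | 44.1   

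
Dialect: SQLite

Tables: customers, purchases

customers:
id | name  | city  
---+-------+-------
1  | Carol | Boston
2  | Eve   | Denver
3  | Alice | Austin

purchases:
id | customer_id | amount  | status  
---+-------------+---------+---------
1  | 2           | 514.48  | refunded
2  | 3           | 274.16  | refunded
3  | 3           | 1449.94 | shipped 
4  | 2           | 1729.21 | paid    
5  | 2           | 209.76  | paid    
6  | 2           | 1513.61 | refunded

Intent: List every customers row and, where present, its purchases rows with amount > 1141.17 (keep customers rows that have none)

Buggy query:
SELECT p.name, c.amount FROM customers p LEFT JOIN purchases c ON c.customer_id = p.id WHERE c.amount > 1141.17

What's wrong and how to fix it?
Bug: A WHERE condition on the right-hand table after LEFT JOIN drops unmatched parents

Fix: Put 'c.amount > 1141.17' in the JOIN's ON clause instead of WHERE

Corrected query:
SELECT p.name, c.amount FROM customers p LEFT JOIN purchases c ON c.customer_id = p.id AND c.amount > 1141.17

Result:
name  | amount 
------+--------
Carol | NULL   
Eve   | 1513.61
Eve   | 1729.21
Alice | 1449.94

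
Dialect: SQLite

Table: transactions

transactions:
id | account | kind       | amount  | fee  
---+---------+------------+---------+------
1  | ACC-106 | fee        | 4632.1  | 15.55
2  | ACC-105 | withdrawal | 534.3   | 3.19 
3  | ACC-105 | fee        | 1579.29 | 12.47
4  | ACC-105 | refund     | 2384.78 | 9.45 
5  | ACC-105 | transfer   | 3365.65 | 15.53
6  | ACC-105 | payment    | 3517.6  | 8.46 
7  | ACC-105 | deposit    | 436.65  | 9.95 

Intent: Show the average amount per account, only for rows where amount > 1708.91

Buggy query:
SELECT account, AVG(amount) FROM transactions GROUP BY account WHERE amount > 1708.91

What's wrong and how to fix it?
Bug: Row-level WHERE must come before GROUP BY in the clause order

Fix: Move the WHERE clause before GROUP BY

Corrected query:
SELECT account, AVG(amount) FROM transactions WHERE amount > 1708.91 GROUP BY account

Result:
account | AVG(amount)
--------+------------
ACC-105 | 3089.343333
ACC-106 | 4632.1     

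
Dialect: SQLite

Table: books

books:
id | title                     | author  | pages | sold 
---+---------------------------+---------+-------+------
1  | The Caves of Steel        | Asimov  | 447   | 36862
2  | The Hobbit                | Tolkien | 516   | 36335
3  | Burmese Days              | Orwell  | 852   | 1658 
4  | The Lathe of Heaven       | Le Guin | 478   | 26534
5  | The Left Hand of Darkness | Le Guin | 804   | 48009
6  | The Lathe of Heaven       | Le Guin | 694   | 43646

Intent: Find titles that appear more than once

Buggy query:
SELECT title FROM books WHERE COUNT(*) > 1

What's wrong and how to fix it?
Bug: WHERE can't reference COUNT(*); aggregates are computed after WHERE

Fix: GROUP BY title, then filter groups with HAVING COUNT(*) > 1

Corrected query:
SELECT title FROM books GROUP BY title HAVING COUNT(*) > 1

Result:
title              
-------------------
The Lathe of Heaven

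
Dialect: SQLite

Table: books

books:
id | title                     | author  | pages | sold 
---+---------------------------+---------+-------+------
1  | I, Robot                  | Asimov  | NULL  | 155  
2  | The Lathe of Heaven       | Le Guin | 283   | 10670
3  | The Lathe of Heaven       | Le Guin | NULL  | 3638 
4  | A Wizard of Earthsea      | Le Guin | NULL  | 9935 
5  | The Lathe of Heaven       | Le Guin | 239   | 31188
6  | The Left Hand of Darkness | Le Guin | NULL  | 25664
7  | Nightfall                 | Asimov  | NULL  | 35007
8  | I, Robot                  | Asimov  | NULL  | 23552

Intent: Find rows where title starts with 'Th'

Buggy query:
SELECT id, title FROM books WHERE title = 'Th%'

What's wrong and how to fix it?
Bug: Wildcards only work with LIKE; '=' treats '%' as a literal character

Fix: Replace '=' with LIKE so 'Th%' is treated as a pattern

Corrected query:
SELECT id, title FROM books WHERE title LIKE 'Th%'

Result:
id | title                    
---+--------------------------
2  | The Lathe of Heaven      
3  | The Lathe of Heaven      
5  | The Lathe of Heaven      
6  | The Left Hand of Darkness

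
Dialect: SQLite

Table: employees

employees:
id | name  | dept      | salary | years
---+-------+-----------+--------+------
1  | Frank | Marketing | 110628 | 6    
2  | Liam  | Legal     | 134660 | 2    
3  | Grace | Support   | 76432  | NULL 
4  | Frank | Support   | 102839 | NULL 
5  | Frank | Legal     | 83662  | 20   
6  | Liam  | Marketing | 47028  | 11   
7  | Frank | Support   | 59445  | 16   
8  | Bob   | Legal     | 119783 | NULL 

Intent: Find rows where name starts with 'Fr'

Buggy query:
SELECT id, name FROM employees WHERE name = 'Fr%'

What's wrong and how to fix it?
Bug: Wildcards only work with LIKE; '=' treats '%' as a literal character

Fix: Use LIKE for wildcard pattern matching

Corrected query:
SELECT id, name FROM employees WHERE name LIKE 'Fr%'

Result:
id | name 
---+------
1  | Frank
4  | Frank
5  | Frank
7  | Frank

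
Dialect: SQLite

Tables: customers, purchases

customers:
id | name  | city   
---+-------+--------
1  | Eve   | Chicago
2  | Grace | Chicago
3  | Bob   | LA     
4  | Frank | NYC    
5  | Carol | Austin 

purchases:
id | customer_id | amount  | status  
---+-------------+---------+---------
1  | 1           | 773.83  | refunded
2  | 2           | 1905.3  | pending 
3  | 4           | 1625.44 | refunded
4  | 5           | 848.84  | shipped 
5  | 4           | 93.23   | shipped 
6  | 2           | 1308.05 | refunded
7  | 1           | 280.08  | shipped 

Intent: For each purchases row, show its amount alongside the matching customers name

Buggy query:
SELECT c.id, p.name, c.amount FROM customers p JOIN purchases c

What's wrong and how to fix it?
Bug: JOIN with no ON clause produces a cartesian product; every purchases row pairs with every customers row

Fix: Specify the join condition linking the foreign key to the parent id

Corrected query:
SELECT c.id, p.name, c.amount FROM customers p JOIN purchases c ON c.customer_id = p.id

Result:
id | name  | amount 
---+-------+--------
1  | Eve   | 773.83 
2  | Grace | 1905.3 
3  | Frank | 1625.44
4  | Carol | 848.84 
5  | Frank | 93.23  
6  | Grace | 1308.05
7  | Eve   | 280.08 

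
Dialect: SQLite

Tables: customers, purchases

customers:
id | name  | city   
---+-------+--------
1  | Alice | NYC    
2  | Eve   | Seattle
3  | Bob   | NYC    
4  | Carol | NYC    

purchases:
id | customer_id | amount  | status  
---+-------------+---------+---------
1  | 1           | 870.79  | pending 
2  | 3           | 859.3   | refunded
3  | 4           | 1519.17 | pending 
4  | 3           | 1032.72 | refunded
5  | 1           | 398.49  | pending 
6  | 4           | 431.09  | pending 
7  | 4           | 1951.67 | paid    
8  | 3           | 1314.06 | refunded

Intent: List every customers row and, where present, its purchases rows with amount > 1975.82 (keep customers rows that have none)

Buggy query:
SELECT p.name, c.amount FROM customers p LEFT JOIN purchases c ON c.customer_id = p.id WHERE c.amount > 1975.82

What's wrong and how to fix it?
Bug: A WHERE condition on the right-hand table after LEFT JOIN drops unmatched parents

Fix: Put 'c.amount > 1975.82' in the JOIN's ON clause instead of WHERE

Corrected query:
SELECT p.name, c.amount FROM customers p LEFT JOIN purchases c ON c.customer_id = p.id AND c.amount > 1975.82

Result:
name  | amount
------+-------
Alice | NULL  
Eve   | NULL  
Bob   | NULL  
Carol | NULL  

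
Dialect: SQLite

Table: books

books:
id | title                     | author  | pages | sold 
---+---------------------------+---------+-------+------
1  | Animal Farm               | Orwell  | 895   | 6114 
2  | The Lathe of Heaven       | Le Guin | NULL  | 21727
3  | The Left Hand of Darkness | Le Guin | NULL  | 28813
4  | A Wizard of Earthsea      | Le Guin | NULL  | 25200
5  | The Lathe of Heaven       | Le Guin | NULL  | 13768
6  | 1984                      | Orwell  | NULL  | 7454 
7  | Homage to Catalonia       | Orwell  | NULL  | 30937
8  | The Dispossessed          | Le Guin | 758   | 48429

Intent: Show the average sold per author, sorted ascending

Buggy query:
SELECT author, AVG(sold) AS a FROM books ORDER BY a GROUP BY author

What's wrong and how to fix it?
Bug: GROUP BY must precede ORDER BY

Fix: Reorder: SELECT … FROM … GROUP BY … ORDER BY …

Corrected query:
SELECT author, AVG(sold) AS a FROM books GROUP BY author ORDER BY a

Result:
author  | a      
--------+--------
Orwell  | 14835  
Le Guin | 27587.4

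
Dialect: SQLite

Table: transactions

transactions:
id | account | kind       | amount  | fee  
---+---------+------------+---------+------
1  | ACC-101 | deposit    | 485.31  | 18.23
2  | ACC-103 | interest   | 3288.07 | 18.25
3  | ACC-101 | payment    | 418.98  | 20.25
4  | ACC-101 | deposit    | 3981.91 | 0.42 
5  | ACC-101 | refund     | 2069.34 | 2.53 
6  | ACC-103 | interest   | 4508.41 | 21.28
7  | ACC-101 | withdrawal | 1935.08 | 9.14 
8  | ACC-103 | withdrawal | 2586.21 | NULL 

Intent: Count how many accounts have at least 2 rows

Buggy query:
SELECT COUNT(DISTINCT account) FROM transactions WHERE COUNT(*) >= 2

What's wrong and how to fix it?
Bug: COUNT(*) cannot appear in WHERE; the per-group count doesn't exist yet

Fix: Use a subquery that GROUPs and filters with HAVING, then count its rows

Corrected query:
SELECT COUNT(*) FROM (SELECT account FROM transactions GROUP BY account HAVING COUNT(*) >= 2)

Result:
COUNT(*)
--------
2       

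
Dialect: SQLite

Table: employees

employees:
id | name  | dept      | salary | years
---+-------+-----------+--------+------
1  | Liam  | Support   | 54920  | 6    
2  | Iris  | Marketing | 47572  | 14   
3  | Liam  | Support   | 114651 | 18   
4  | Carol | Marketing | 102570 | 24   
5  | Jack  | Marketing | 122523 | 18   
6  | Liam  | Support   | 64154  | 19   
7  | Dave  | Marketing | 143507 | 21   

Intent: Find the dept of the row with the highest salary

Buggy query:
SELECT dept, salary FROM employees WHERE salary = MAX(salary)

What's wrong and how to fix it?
Bug: MAX(salary) is an aggregate and cannot be used directly in WHERE

Fix: Use a subquery: WHERE salary = (SELECT MAX(salary) FROM employees)

Corrected query:
SELECT dept, salary FROM employees WHERE salary = (SELECT MAX(salary) FROM employees)

Result:
dept      | salary
----------+-------
Marketing | 143507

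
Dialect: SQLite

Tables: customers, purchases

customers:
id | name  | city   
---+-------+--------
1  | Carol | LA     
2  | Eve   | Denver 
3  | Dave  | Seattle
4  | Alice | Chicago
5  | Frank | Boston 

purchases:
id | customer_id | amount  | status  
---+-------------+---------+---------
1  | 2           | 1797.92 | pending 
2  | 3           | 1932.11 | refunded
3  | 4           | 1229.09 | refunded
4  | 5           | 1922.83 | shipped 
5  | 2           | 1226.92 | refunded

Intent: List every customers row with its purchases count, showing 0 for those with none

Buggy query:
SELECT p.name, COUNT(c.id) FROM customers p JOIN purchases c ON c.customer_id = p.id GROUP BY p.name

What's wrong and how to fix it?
Bug: INNER JOIN drops customers rows that have no matching purchases rows

Fix: Use LEFT JOIN so parents without children still appear (COUNT(c.id) gives 0)

Corrected query:
SELECT p.name, COUNT(c.id) FROM customers p LEFT JOIN purchases c ON c.customer_id = p.id GROUP BY p.name

Result:
name  | COUNT(c.id)
------+------------
Alice | 1          
Carol | 0          
Dave  | 1          
Eve   | 2          
Frank | 1          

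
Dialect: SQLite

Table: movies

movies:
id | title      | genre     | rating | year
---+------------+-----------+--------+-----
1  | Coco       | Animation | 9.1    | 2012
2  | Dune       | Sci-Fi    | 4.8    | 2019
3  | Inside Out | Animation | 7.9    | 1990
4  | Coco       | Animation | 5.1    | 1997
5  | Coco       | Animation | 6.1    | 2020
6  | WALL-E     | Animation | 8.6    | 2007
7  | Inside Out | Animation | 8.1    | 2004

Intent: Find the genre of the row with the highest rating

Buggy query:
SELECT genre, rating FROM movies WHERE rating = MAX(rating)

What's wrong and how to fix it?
Bug: MAX(rating) is an aggregate and cannot be used directly in WHERE

Fix: Wrap MAX in a scalar subquery so WHERE compares against a single value

Corrected query:
SELECT genre, rating FROM movies WHERE rating = (SELECT MAX(rating) FROM movies)

Result:
genre     | rating
----------+-------
Animation | 9.1   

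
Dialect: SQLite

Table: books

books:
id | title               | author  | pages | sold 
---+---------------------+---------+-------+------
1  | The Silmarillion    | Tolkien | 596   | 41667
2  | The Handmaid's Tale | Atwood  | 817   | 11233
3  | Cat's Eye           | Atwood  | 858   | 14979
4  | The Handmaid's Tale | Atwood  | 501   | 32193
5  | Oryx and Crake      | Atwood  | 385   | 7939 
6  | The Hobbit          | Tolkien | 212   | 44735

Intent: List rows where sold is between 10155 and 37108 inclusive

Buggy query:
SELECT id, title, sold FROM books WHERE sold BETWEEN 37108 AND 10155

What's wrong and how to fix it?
Bug: The bounds are reversed; BETWEEN a AND b requires a <= b to match anything

Fix: Swap the bounds so the smaller value comes first

Corrected query:
SELECT id, title, sold FROM books WHERE sold BETWEEN 10155 AND 37108

Result:
id | title               | sold 
---+---------------------+------
2  | The Handmaid's Tale | 11233
3  | Cat's Eye           | 14979
4  | The Handmaid's Tale | 32193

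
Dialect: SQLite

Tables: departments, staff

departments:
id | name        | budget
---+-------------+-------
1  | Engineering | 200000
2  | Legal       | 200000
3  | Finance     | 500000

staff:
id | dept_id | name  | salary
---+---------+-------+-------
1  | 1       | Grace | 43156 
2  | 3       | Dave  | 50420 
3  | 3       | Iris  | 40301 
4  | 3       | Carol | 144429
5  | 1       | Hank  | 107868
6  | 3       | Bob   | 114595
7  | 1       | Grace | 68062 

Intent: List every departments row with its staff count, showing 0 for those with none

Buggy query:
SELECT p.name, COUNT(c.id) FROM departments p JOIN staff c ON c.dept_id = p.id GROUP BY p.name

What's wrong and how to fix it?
Bug: An inner join excludes parents with zero children

Fix: Use LEFT JOIN so parents without children still appear (COUNT(c.id) gives 0)

Corrected query:
SELECT p.name, COUNT(c.id) FROM departments p LEFT JOIN staff c ON c.dept_id = p.id GROUP BY p.name

Result:
name        | COUNT(c.id)
------------+------------
Engineering | 3          
Finance     | 4          
Legal       | 0          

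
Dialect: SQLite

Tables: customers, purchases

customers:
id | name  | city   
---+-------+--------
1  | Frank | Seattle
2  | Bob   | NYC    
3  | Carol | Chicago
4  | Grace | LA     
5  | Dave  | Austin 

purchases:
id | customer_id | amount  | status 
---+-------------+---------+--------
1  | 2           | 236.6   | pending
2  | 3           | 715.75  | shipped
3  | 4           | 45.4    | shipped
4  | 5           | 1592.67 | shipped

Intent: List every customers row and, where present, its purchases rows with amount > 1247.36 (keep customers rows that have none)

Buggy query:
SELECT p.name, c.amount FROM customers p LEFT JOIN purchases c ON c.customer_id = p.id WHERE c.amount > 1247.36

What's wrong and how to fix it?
Bug: Filtering c.amount in WHERE discards the NULL rows produced by LEFT JOIN, turning it into an inner join

Fix: Move the right-table condition into the ON clause so unmatched parents are kept

Corrected query:
SELECT p.name, c.amount FROM customers p LEFT JOIN purchases c ON c.customer_id = p.id AND c.amount > 1247.36

Result:
name  | amount 
------+--------
Frank | NULL   
Bob   | NULL   
Carol | NULL   
Grace | NULL   
Dave  | 1592.67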